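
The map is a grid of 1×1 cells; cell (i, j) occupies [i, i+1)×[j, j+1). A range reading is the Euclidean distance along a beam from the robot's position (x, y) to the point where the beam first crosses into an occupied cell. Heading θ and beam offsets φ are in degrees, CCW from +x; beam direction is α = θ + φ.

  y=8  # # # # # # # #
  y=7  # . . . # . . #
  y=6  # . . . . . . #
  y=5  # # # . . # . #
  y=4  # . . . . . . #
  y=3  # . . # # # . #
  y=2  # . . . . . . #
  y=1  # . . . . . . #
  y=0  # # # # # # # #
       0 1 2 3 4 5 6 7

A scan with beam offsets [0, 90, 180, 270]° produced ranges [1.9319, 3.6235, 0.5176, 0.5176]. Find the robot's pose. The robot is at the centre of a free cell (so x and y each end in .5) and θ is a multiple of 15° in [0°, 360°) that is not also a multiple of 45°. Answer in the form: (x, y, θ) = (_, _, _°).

(x, y, θ) = (1.5, 1.5, 345°)

Candidates: 35 free-cell centres × 16 headings = 560 poses. Raycast each; keep the one whose scan matches to 4 dp.
  (5.5, 6.5, 210°): beam 1 = 2.8868 ≠ 1.9319 ✗
  (6.5, 3.5, 15°): beam 1 = 0.5176 ≠ 1.9319 ✗
  (2.5, 7.5, 210°): beam 1 = 1.7321 ≠ 1.9319 ✗
  (4.5, 6.5, 15°): beam 1 = 2.5882 ≠ 1.9319 ✗
  …
  (1.5, 1.5, 345°): r_1=1.9319, r_2=3.6235, r_3=0.5176, r_4=0.5176 — all match ✓
Only this pose fits every beam.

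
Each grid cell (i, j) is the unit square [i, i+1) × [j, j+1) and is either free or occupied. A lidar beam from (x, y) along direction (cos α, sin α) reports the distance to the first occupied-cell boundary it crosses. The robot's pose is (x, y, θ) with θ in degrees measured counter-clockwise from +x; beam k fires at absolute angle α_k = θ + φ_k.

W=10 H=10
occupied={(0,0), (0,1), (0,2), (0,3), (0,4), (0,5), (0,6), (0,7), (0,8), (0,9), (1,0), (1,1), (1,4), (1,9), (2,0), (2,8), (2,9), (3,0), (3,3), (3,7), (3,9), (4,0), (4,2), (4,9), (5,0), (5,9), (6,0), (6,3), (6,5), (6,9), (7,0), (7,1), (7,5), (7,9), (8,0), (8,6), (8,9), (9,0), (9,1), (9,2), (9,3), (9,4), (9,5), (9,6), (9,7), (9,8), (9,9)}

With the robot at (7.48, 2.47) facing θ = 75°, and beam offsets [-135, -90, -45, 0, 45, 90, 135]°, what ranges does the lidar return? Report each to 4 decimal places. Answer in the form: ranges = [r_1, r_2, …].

beam 1: φ=-135°, α=300°
  direction (0.5000, -0.8660); cell (7,2); t to first gridline: x 1.0400, y 0.5427 (then +2.0000 / +1.1547)
    (7,1) via y @ 0.5427  # hit
  → r_1 = 0.5427
beam 2: φ=-90°, α=345°
  direction (0.9659, -0.2588); cell (7,2); t to first gridline: x 0.5383, y 1.8159 (then +1.0353 / +3.8637)
    (8,2) via x @ 0.5383
    (9,2) via x @ 1.5736  # hit
  → r_2 = 1.5736
beam 3: φ=-45°, α=30°
  direction (0.8660, 0.5000); cell (7,2); t to first gridline: x 0.6004, y 1.0600 (then +1.1547 / +2.0000)
    (8,2) via x @ 0.6004
    (8,3) via y @ 1.0600
    (9,3) via x @ 1.7551  # hit
  → r_3 = 1.7551
beam 4: φ=0°, α=75°
  direction (0.2588, 0.9659); cell (7,2); t to first gridline: x 2.0091, y 0.5487 (then +3.8637 / +1.0353)
    (7,3) via y @ 0.5487
    (7,4) via y @ 1.5840
    (8,4) via x @ 2.0091
    (8,5) via y @ 2.6192
    (8,6) via y @ 3.6545  # hit
  → r_4 = 3.6545
beam 5: φ=45°, α=120°
  direction (-0.5000, 0.8660); cell (7,2); t to first gridline: x 0.9600, y 0.6120 (then +2.0000 / +1.1547)
    (7,3) via y @ 0.6120
    (6,3) via x @ 0.9600  # hit
  → r_5 = 0.9600
beam 6: φ=90°, α=165°
  direction (-0.9659, 0.2588); cell (7,2); t to first gridline: x 0.4969, y 2.0478 (then +1.0353 / +3.8637)
    (6,2) via x @ 0.4969
    (5,2) via x @ 1.5322
    (5,3) via y @ 2.0478
    (4,3) via x @ 2.5675
    (3,3) via x @ 3.6028  # hit
  → r_6 = 3.6028
beam 7: φ=135°, α=210°
  direction (-0.8660, -0.5000); cell (7,2); t to first gridline: x 0.5543, y 0.9400 (then +1.1547 / +2.0000)
    (6,2) via x @ 0.5543
    (6,1) via y @ 0.9400
    (5,1) via x @ 1.7090
    (4,1) via x @ 2.8637
    (4,0) via y @ 2.9400  # hit
  → r_7 = 2.9400

ranges = [0.5427, 1.5736, 1.7551, 3.6545, 0.9600, 3.6028, 2.9400]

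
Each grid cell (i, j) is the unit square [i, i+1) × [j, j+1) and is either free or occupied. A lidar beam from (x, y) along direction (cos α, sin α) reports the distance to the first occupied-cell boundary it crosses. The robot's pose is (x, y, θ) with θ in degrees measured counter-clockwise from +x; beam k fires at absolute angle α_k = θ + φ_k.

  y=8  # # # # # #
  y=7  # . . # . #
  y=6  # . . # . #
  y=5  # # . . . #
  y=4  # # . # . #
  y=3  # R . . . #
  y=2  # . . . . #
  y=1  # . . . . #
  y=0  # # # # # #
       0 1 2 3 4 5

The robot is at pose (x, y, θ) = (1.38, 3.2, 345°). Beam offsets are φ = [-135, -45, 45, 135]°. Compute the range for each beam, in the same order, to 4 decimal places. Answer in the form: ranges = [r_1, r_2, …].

ranges = [0.4388, 2.5403, 1.8706, 0.7600]

beam 1: φ=-135°, α=210°
  cosα=-0.8660 sinα=-0.5000 | (1,3) | tMaxX 0.4388 tMaxY 0.4000 | tΔX 1.1547 tΔY 2.0000
    t=0.4000 [y] (1,2)
    t=0.4388 [x] (0,2) — stop
  → r_1 = 0.4388
beam 2: φ=-45°, α=300°
  cosα=0.5000 sinα=-0.8660 | (1,3) | tMaxX 1.2400 tMaxY 0.2309 | tΔX 2.0000 tΔY 1.1547
    t=0.2309 [y] (1,2)
    t=1.2400 [x] (2,2)
    t=1.3856 [y] (2,1)
    t=2.5403 [y] (2,0) — stop
  → r_2 = 2.5403
beam 3: φ=45°, α=30°
  cosα=0.8660 sinα=0.5000 | (1,3) | tMaxX 0.7159 tMaxY 1.6000 | tΔX 1.1547 tΔY 2.0000
    t=0.7159 [x] (2,3)
    t=1.6000 [y] (2,4)
    t=1.8706 [x] (3,4) — stop
  → r_3 = 1.8706
beam 4: φ=135°, α=120°
  cosα=-0.5000 sinα=0.8660 | (1,3) | tMaxX 0.7600 tMaxY 0.9238 | tΔX 2.0000 tΔY 1.1547
    t=0.7600 [x] (0,3) — stop
  → r_4 = 0.7600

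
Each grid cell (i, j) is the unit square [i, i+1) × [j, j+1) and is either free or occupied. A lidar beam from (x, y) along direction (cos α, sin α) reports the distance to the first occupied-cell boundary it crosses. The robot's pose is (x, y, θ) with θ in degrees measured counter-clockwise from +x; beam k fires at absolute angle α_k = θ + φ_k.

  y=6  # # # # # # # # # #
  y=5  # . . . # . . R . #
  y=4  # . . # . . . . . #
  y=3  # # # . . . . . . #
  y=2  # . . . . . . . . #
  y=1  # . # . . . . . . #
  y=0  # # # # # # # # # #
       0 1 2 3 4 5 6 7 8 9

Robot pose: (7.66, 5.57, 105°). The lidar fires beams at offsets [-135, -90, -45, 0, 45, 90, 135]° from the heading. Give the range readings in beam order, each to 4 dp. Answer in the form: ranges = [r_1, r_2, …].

ranges = [1.5473, 1.3873, 0.4965, 0.4452, 0.8600, 3.7891, 5.2770]

beam 1: φ=-135°, α=330°
  cosα=0.8660 sinα=-0.5000 | (7,5) | tMaxX 0.3926 tMaxY 1.1400 | tΔX 1.1547 tΔY 2.0000
    t=0.3926 [x] (8,5)
    t=1.1400 [y] (8,4)
    t=1.5473 [x] (9,4) — stop
  → r_1 = 1.5473
beam 2: φ=-90°, α=15°
  cosα=0.9659 sinα=0.2588 | (7,5) | tMaxX 0.3520 tMaxY 1.6614 | tΔX 1.0353 tΔY 3.8637
    t=0.3520 [x] (8,5)
    t=1.3873 [x] (9,5) — stop
  → r_2 = 1.3873
beam 3: φ=-45°, α=60°
  cosα=0.5000 sinα=0.8660 | (7,5) | tMaxX 0.6800 tMaxY 0.4965 | tΔX 2.0000 tΔY 1.1547
    t=0.4965 [y] (7,6) — stop
  → r_3 = 0.4965
beam 4: φ=0°, α=105°
  cosα=-0.2588 sinα=0.9659 | (7,5) | tMaxX 2.5500 tMaxY 0.4452 | tΔX 3.8637 tΔY 1.0353
    t=0.4452 [y] (7,6) — stop
  → r_4 = 0.4452
beam 5: φ=45°, α=150°
  cosα=-0.8660 sinα=0.5000 | (7,5) | tMaxX 0.7621 tMaxY 0.8600 | tΔX 1.1547 tΔY 2.0000
    t=0.7621 [x] (6,5)
    t=0.8600 [y] (6,6) — stop
  → r_5 = 0.8600
beam 6: φ=90°, α=195°
  cosα=-0.9659 sinα=-0.2588 | (7,5) | tMaxX 0.6833 tMaxY 2.2023 | tΔX 1.0353 tΔY 3.8637
    t=0.6833 [x] (6,5)
    t=1.7186 [x] (5,5)
    t=2.2023 [y] (5,4)
    t=2.7538 [x] (4,4)
    t=3.7891 [x] (3,4) — stop
  → r_6 = 3.7891
beam 7: φ=135°, α=240°
  cosα=-0.5000 sinα=-0.8660 | (7,5) | tMaxX 1.3200 tMaxY 0.6582 | tΔX 2.0000 tΔY 1.1547
    t=0.6582 [y] (7,4)
    t=1.3200 [x] (6,4)
    t=1.8129 [y] (6,3)
    t=2.9676 [y] (6,2)
    t=3.3200 [x] (5,2)
    t=4.1223 [y] (5,1)
    t=5.2770 [y] (5,0) — stop
  → r_7 = 5.2770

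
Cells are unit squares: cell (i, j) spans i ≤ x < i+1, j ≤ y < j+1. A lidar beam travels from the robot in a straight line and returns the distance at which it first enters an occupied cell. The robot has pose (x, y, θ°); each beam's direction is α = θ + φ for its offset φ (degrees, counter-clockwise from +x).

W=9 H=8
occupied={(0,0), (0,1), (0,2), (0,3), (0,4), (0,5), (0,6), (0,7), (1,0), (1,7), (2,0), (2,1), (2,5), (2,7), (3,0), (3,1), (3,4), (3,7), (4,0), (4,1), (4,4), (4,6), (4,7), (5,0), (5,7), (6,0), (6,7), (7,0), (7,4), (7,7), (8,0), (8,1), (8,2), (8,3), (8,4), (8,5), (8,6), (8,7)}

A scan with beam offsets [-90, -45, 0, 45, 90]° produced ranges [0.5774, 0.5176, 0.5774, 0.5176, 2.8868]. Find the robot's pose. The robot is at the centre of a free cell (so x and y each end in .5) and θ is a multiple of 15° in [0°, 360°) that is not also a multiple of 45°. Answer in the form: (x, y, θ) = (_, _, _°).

Enumerate (i+0.5, j+0.5, θ) over the 34 free cells and 16 admissible headings. For each, cast all 5 beams and compare to the given ranges.
  (4.5, 5.5, 60°): beam 1 = 2.8868 ≠ 0.5774 ✗
  (7.5, 2.5, 240°): beam 1 = 3.0000 ≠ 0.5774 ✗
  (1.5, 3.5, 120°): beam 1 = 1.7321 ≠ 0.5774 ✗
  (5.5, 1.5, 210°): beam 1 = 2.8868 ≠ 0.5774 ✗
  (6.5, 4.5, 240°): beam 1 = 5.0000 ≠ 0.5774 ✗
  …
  (7.5, 3.5, 60°): r_1=0.5774, r_2=0.5176, r_3=0.5774, r_4=0.5176, r_5=2.8868 — all match ✓
Only this pose fits every beam.

(x, y, θ) = (7.5, 3.5, 60°)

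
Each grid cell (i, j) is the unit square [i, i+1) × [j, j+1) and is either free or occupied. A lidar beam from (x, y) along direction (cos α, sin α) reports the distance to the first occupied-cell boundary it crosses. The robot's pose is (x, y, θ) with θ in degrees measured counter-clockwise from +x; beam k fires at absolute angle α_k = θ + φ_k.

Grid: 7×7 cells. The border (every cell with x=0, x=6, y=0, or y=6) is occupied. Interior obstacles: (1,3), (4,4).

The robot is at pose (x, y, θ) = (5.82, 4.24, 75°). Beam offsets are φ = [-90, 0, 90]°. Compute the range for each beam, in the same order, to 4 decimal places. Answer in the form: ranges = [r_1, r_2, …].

ranges = [0.1863, 0.6955, 0.8489]

beam 1: φ=-90°, α=345°
  cosα=0.9659 sinα=-0.2588 | (5,4) | tMaxX 0.1863 tMaxY 0.9273 | tΔX 1.0353 tΔY 3.8637
    t=0.1863 [x] (6,4) — stop
  → r_1 = 0.1863
beam 2: φ=0°, α=75°
  cosα=0.2588 sinα=0.9659 | (5,4) | tMaxX 0.6955 tMaxY 0.7868 | tΔX 3.8637 tΔY 1.0353
    t=0.6955 [x] (6,4) — stop
  → r_2 = 0.6955
beam 3: φ=90°, α=165°
  cosα=-0.9659 sinα=0.2588 | (5,4) | tMaxX 0.8489 tMaxY 2.9364 | tΔX 1.0353 tΔY 3.8637
    t=0.8489 [x] (4,4) — stop
  → r_3 = 0.8489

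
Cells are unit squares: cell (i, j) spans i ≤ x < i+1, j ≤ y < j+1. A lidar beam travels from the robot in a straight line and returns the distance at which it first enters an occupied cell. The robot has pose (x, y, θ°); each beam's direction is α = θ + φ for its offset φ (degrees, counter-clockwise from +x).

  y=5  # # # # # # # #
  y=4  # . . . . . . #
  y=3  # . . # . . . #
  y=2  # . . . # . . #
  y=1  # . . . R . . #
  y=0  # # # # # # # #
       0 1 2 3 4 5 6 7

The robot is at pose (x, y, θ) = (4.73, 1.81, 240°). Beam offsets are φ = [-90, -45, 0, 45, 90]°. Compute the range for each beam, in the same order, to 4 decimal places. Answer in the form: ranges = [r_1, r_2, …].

beam 1: φ=-90°, α=150°
  direction (-0.8660, 0.5000); cell (4,1); t to first gridline: x 0.8429, y 0.3800 (then +1.1547 / +2.0000)
    (4,2) via y @ 0.3800  # hit
  → r_1 = 0.3800
beam 2: φ=-45°, α=195°
  direction (-0.9659, -0.2588); cell (4,1); t to first gridline: x 0.7558, y 3.1296 (then +1.0353 / +3.8637)
    (3,1) via x @ 0.7558
    (2,1) via x @ 1.7910
    (1,1) via x @ 2.8263
    (1,0) via y @ 3.1296  # hit
  → r_2 = 3.1296
beam 3: φ=0°, α=240°
  direction (-0.5000, -0.8660); cell (4,1); t to first gridline: x 1.4600, y 0.9353 (then +2.0000 / +1.1547)
    (4,0) via y @ 0.9353  # hit
  → r_3 = 0.9353
beam 4: φ=45°, α=285°
  direction (0.2588, -0.9659); cell (4,1); t to first gridline: x 1.0432, y 0.8386 (then +3.8637 / +1.0353)
    (4,0) via y @ 0.8386  # hit
  → r_4 = 0.8386
beam 5: φ=90°, α=330°
  direction (0.8660, -0.5000); cell (4,1); t to first gridline: x 0.3118, y 1.6200 (then +1.1547 / +2.0000)
    (5,1) via x @ 0.3118
    (6,1) via x @ 1.4665
    (6,0) via y @ 1.6200  # hit
  → r_5 = 1.6200

ranges = [0.3800, 3.1296, 0.9353, 0.8386, 1.6200]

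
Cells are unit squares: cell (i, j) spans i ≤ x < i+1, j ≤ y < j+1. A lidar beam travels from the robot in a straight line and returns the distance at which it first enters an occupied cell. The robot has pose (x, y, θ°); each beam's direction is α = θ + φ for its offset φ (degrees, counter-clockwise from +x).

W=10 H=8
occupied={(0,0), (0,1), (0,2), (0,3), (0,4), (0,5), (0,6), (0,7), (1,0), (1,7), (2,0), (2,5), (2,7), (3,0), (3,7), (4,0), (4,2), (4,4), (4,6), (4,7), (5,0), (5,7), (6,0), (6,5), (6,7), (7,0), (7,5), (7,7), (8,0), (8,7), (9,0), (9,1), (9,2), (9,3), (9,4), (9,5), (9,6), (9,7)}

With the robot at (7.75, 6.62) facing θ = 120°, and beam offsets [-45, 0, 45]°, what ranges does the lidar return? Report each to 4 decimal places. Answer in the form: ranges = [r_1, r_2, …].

beam 1: φ=-45°, α=75°
  direction (0.2588, 0.9659); cell (7,6); t to first gridline: x 0.9659, y 0.3934 (then +3.8637 / +1.0353)
    (7,7) via y @ 0.3934  # hit
  → r_1 = 0.3934
beam 2: φ=0°, α=120°
  direction (-0.5000, 0.8660); cell (7,6); t to first gridline: x 1.5000, y 0.4388 (then +2.0000 / +1.1547)
    (7,7) via y @ 0.4388  # hit
  → r_2 = 0.4388
beam 3: φ=45°, α=165°
  direction (-0.9659, 0.2588); cell (7,6); t to first gridline: x 0.7765, y 1.4682 (then +1.0353 / +3.8637)
    (6,6) via x @ 0.7765
    (6,7) via y @ 1.4682  # hit
  → r_3 = 1.4682

ranges = [0.3934, 0.4388, 1.4682]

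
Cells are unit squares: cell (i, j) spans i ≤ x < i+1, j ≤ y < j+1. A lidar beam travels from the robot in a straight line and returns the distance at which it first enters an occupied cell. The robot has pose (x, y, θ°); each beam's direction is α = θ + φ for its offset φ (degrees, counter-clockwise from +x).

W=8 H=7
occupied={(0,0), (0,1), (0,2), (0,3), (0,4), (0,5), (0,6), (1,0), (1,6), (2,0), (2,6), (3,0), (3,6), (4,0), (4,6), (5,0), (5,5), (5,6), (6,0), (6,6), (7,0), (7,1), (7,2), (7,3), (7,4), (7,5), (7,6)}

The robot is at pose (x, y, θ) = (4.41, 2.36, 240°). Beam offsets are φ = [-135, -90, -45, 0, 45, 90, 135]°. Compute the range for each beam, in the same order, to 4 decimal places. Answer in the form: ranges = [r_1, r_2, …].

beam 1: φ=-135°, α=105°
  cosα=-0.2588 sinα=0.9659 | (4,2) | tMaxX 1.5841 tMaxY 0.6626 | tΔX 3.8637 tΔY 1.0353
    t=0.6626 [y] (4,3)
    t=1.5841 [x] (3,3)
    t=1.6979 [y] (3,4)
    t=2.7331 [y] (3,5)
    t=3.7684 [y] (3,6) — stop
  → r_1 = 3.7684
beam 2: φ=-90°, α=150°
  cosα=-0.8660 sinα=0.5000 | (4,2) | tMaxX 0.4734 tMaxY 1.2800 | tΔX 1.1547 tΔY 2.0000
    t=0.4734 [x] (3,2)
    t=1.2800 [y] (3,3)
    t=1.6281 [x] (2,3)
    t=2.7828 [x] (1,3)
    t=3.2800 [y] (1,4)
    t=3.9375 [x] (0,4) — stop
  → r_2 = 3.9375
beam 3: φ=-45°, α=195°
  cosα=-0.9659 sinα=-0.2588 | (4,2) | tMaxX 0.4245 tMaxY 1.3909 | tΔX 1.0353 tΔY 3.8637
    t=0.4245 [x] (3,2)
    t=1.3909 [y] (3,1)
    t=1.4597 [x] (2,1)
    t=2.4950 [x] (1,1)
    t=3.5303 [x] (0,1) — stop
  → r_3 = 3.5303
beam 4: φ=0°, α=240°
  cosα=-0.5000 sinα=-0.8660 | (4,2) | tMaxX 0.8200 tMaxY 0.4157 | tΔX 2.0000 tΔY 1.1547
    t=0.4157 [y] (4,1)
    t=0.8200 [x] (3,1)
    t=1.5704 [y] (3,0) — stop
  → r_4 = 1.5704
beam 5: φ=45°, α=285°
  cosα=0.2588 sinα=-0.9659 | (4,2) | tMaxX 2.2796 tMaxY 0.3727 | tΔX 3.8637 tΔY 1.0353
    t=0.3727 [y] (4,1)
    t=1.4080 [y] (4,0) — stop
  → r_5 = 1.4080
beam 6: φ=90°, α=330°
  cosα=0.8660 sinα=-0.5000 | (4,2) | tMaxX 0.6813 tMaxY 0.7200 | tΔX 1.1547 tΔY 2.0000
    t=0.6813 [x] (5,2)
    t=0.7200 [y] (5,1)
    t=1.8360 [x] (6,1)
    t=2.7200 [y] (6,0) — stop
  → r_6 = 2.7200
beam 7: φ=135°, α=15°
  cosα=0.9659 sinα=0.2588 | (4,2) | tMaxX 0.6108 tMaxY 2.4728 | tΔX 1.0353 tΔY 3.8637
    t=0.6108 [x] (5,2)
    t=1.6461 [x] (6,2)
    t=2.4728 [y] (6,3)
    t=2.6814 [x] (7,3) — stop
  → r_7 = 2.6814

ranges = [3.7684, 3.9375, 3.5303, 1.5704, 1.4080, 2.7200, 2.6814]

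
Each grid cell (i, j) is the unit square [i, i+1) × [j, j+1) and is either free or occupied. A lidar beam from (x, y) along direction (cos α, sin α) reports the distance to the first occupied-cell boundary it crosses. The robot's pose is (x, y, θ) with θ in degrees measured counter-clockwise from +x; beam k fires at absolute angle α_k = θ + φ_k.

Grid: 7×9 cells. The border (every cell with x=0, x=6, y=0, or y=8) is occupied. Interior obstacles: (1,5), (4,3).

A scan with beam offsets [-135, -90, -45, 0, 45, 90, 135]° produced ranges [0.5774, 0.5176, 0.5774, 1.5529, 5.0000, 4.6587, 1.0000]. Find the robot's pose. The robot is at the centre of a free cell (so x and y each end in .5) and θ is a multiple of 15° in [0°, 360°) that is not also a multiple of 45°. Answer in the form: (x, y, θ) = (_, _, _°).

(x, y, θ) = (1.5, 7.5, 255°)

Candidates: 33 free-cell centres × 16 headings = 528 poses. Raycast each; keep the one whose scan matches to 4 dp.
  (4.5, 5.5, 150°): beam 1 = 1.5529 ≠ 0.5774 ✗
  (1.5, 6.5, 15°): beam 3 = 5.1962 ≠ 0.5774 ✗
  (3.5, 6.5, 345°): beam 1 = 1.7321 ≠ 0.5774 ✗
  (2.5, 6.5, 120°): beam 1 = 3.6235 ≠ 0.5774 ✗
  …
  (1.5, 7.5, 255°): r_1=0.5774, r_2=0.5176, r_3=0.5774, r_4=1.5529, r_5=5.0000, r_6=4.6587, r_7=1.0000 — all match ✓
Only this pose fits every beam.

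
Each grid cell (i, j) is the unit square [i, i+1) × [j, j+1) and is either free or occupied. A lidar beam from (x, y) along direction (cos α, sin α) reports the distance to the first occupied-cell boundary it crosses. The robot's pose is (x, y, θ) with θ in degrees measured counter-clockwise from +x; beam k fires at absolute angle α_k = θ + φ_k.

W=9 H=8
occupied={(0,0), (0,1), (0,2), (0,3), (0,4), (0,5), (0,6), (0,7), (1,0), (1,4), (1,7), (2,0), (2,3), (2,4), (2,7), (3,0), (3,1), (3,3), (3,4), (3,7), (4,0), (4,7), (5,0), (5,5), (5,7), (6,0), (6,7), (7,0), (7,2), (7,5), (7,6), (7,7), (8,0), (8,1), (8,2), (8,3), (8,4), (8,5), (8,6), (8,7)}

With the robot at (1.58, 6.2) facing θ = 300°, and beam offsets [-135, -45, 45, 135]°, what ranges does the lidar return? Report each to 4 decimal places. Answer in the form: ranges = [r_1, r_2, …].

beam 1: φ=-135°, α=165°
  cosα=-0.9659 sinα=0.2588 | (1,6) | tMaxX 0.6005 tMaxY 3.0910 | tΔX 1.0353 tΔY 3.8637
    t=0.6005 [x] (0,6) — stop
  → r_1 = 0.6005
beam 2: φ=-45°, α=255°
  cosα=-0.2588 sinα=-0.9659 | (1,6) | tMaxX 2.2409 tMaxY 0.2071 | tΔX 3.8637 tΔY 1.0353
    t=0.2071 [y] (1,5)
    t=1.2423 [y] (1,4) — stop
  → r_2 = 1.2423
beam 3: φ=45°, α=345°
  cosα=0.9659 sinα=-0.2588 | (1,6) | tMaxX 0.4348 tMaxY 0.7727 | tΔX 1.0353 tΔY 3.8637
    t=0.4348 [x] (2,6)
    t=0.7727 [y] (2,5)
    t=1.4701 [x] (3,5)
    t=2.5054 [x] (4,5)
    t=3.5406 [x] (5,5) — stop
  → r_3 = 3.5406
beam 4: φ=135°, α=75°
  cosα=0.2588 sinα=0.9659 | (1,6) | tMaxX 1.6228 tMaxY 0.8282 | tΔX 3.8637 tΔY 1.0353
    t=0.8282 [y] (1,7) — stop
  → r_4 = 0.8282

ranges = [0.6005, 1.2423, 3.5406, 0.8282]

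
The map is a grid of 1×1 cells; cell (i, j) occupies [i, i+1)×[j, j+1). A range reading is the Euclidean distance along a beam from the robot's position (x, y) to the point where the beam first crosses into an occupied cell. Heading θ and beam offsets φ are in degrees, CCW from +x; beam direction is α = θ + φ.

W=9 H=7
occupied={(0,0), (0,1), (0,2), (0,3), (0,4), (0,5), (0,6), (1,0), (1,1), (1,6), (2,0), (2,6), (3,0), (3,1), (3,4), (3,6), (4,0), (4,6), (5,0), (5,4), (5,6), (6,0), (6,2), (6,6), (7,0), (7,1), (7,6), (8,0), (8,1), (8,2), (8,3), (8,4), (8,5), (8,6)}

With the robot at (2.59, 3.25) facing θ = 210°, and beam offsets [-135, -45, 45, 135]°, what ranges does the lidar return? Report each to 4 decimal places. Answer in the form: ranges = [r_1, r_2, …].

ranges = [1.5841, 1.6461, 2.2796, 3.5303]

beam 1: φ=-135°, α=75°
  direction (0.2588, 0.9659); cell (2,3); t to first gridline: x 1.5841, y 0.7765 (then +3.8637 / +1.0353)
    (2,4) via y @ 0.7765
    (3,4) via x @ 1.5841  # hit
  → r_1 = 1.5841
beam 2: φ=-45°, α=165°
  direction (-0.9659, 0.2588); cell (2,3); t to first gridline: x 0.6108, y 2.8978 (then +1.0353 / +3.8637)
    (1,3) via x @ 0.6108
    (0,3) via x @ 1.6461  # hit
  → r_2 = 1.6461
beam 3: φ=45°, α=255°
  direction (-0.2588, -0.9659); cell (2,3); t to first gridline: x 2.2796, y 0.2588 (then +3.8637 / +1.0353)
    (2,2) via y @ 0.2588
    (2,1) via y @ 1.2941
    (1,1) via x @ 2.2796  # hit
  → r_3 = 2.2796
beam 4: φ=135°, α=345°
  direction (0.9659, -0.2588); cell (2,3); t to first gridline: x 0.4245, y 0.9659 (then +1.0353 / +3.8637)
    (3,3) via x @ 0.4245
    (3,2) via y @ 0.9659
    (4,2) via x @ 1.4597
    (5,2) via x @ 2.4950
    (6,2) via x @ 3.5303  # hit
  → r_4 = 3.5303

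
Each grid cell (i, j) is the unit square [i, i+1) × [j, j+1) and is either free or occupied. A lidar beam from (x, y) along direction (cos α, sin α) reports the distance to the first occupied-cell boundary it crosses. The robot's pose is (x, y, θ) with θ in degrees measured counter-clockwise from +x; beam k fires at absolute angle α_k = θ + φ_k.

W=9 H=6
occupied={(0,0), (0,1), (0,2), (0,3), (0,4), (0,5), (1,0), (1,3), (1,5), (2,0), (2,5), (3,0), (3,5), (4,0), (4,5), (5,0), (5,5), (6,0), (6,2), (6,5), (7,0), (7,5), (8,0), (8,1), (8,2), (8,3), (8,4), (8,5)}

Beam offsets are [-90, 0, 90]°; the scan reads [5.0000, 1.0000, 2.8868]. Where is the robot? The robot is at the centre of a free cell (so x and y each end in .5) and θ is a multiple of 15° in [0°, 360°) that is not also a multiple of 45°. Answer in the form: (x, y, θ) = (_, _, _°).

(x, y, θ) = (5.5, 3.5, 300°)

Enumerate (i+0.5, j+0.5, θ) over the 26 free cells and 16 admissible headings. For each, cast all 3 beams and compare to the given ranges.
  (4.5, 1.5, 285°): beam 1 = 1.9319 ≠ 5.0000 ✗
  (7.5, 2.5, 150°): beam 1 = 1.0000 ≠ 5.0000 ✗
  (4.5, 1.5, 15°): beam 1 = 0.5176 ≠ 5.0000 ✗
  (5.5, 3.5, 15°): beam 1 = 2.5882 ≠ 5.0000 ✗
  …
  (5.5, 3.5, 300°): r_1=5.0000, r_2=1.0000, r_3=2.8868 — all match ✓
Unique over the lattice → pose = (5.5, 3.5, 300°).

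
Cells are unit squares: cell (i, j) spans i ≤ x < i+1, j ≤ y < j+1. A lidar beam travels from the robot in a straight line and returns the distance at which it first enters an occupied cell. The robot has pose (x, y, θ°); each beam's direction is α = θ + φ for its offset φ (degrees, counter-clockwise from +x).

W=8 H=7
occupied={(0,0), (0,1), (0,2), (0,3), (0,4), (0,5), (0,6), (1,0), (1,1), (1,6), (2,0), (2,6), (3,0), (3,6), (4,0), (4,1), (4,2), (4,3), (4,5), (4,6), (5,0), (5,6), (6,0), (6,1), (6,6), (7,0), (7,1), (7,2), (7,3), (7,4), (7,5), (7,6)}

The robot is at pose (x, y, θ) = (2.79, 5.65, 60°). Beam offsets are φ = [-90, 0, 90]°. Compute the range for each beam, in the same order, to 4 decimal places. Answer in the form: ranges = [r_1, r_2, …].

ranges = [4.8613, 0.4041, 0.7000]

beam 1: φ=-90°, α=330°
  d=(0.8660,-0.5000)  start (2,5)  tX=0.2425 tY=1.3000  stride 1/|dx|=1.1547 1/|dy|=2.0000
    cross x-line → (3,5), t=0.2425
    cross y-line → (3,4), t=1.3000
    cross x-line → (4,4), t=1.3972
    cross x-line → (5,4), t=2.5519
    cross y-line → (5,3), t=3.3000
    cross x-line → (6,3), t=3.7066
    cross x-line → (7,3), t=4.8613 (wall)
  → r_1 = 4.8613
beam 2: φ=0°, α=60°
  d=(0.5000,0.8660)  start (2,5)  tX=0.4200 tY=0.4041  stride 1/|dx|=2.0000 1/|dy|=1.1547
    cross y-line → (2,6), t=0.4041 (wall)
  → r_2 = 0.4041
beam 3: φ=90°, α=150°
  d=(-0.8660,0.5000)  start (2,5)  tX=0.9122 tY=0.7000  stride 1/|dx|=1.1547 1/|dy|=2.0000
    cross y-line → (2,6), t=0.7000 (wall)
  → r_3 = 0.7000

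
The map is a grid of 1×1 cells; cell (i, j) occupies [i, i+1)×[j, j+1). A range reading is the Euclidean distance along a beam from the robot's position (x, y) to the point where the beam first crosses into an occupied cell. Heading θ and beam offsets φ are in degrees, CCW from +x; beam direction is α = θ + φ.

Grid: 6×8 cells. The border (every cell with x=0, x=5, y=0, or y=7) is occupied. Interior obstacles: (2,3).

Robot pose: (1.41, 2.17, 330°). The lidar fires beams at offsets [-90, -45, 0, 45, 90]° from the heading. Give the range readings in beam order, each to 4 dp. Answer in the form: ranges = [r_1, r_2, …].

beam 1: φ=-90°, α=240°
  dir = (cos 240°, sin 240°) = (-0.5000, -0.8660); from cell (1,2)
  next x-line at t=0.8200, next y-line at t=0.1963; Δt_x=2.0000, Δt_y=1.1547
    y: enter (1,1) at t=0.1963
    x: enter (0,1) at t=0.8200 ← occupied
  → r_1 = 0.8200
beam 2: φ=-45°, α=285°
  dir = (cos 285°, sin 285°) = (0.2588, -0.9659); from cell (1,2)
  next x-line at t=2.2796, next y-line at t=0.1760; Δt_x=3.8637, Δt_y=1.0353
    y: enter (1,1) at t=0.1760
    y: enter (1,0) at t=1.2113 ← occupied
  → r_2 = 1.2113
beam 3: φ=0°, α=330°
  dir = (cos 330°, sin 330°) = (0.8660, -0.5000); from cell (1,2)
  next x-line at t=0.6813, next y-line at t=0.3400; Δt_x=1.1547, Δt_y=2.0000
    y: enter (1,1) at t=0.3400
    x: enter (2,1) at t=0.6813
    x: enter (3,1) at t=1.8360
    y: enter (3,0) at t=2.3400 ← occupied
  → r_3 = 2.3400
beam 4: φ=45°, α=15°
  dir = (cos 15°, sin 15°) = (0.9659, 0.2588); from cell (1,2)
  next x-line at t=0.6108, next y-line at t=3.2069; Δt_x=1.0353, Δt_y=3.8637
    x: enter (2,2) at t=0.6108
    x: enter (3,2) at t=1.6461
    x: enter (4,2) at t=2.6814
    y: enter (4,3) at t=3.2069
    x: enter (5,3) at t=3.7166 ← occupied
  → r_4 = 3.7166
beam 5: φ=90°, α=60°
  dir = (cos 60°, sin 60°) = (0.5000, 0.8660); from cell (1,2)
  next x-line at t=1.1800, next y-line at t=0.9584; Δt_x=2.0000, Δt_y=1.1547
    y: enter (1,3) at t=0.9584
    x: enter (2,3) at t=1.1800 ← occupied
  → r_5 = 1.1800

ranges = [0.8200, 1.2113, 2.3400, 3.7166, 1.1800]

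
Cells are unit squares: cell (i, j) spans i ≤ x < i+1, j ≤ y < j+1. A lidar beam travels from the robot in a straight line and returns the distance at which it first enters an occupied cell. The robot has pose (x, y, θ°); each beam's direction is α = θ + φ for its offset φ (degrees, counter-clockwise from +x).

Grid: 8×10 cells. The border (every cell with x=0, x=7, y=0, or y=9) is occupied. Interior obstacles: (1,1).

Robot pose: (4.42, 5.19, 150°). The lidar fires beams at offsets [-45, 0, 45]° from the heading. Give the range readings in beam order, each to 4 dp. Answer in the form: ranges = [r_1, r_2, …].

ranges = [3.9444, 3.9491, 3.5406]

beam 1: φ=-45°, α=105°
  direction (-0.2588, 0.9659); cell (4,5); t to first gridline: x 1.6228, y 0.8386 (then +3.8637 / +1.0353)
    (4,6) via y @ 0.8386
    (3,6) via x @ 1.6228
    (3,7) via y @ 1.8738
    (3,8) via y @ 2.9091
    (3,9) via y @ 3.9444  # hit
  → r_1 = 3.9444
beam 2: φ=0°, α=150°
  direction (-0.8660, 0.5000); cell (4,5); t to first gridline: x 0.4850, y 1.6200 (then +1.1547 / +2.0000)
    (3,5) via x @ 0.4850
    (3,6) via y @ 1.6200
    (2,6) via x @ 1.6397
    (1,6) via x @ 2.7944
    (1,7) via y @ 3.6200
    (0,7) via x @ 3.9491  # hit
  → r_2 = 3.9491
beam 3: φ=45°, α=195°
  direction (-0.9659, -0.2588); cell (4,5); t to first gridline: x 0.4348, y 0.7341 (then +1.0353 / +3.8637)
    (3,5) via x @ 0.4348
    (3,4) via y @ 0.7341
    (2,4) via x @ 1.4701
    (1,4) via x @ 2.5054
    (0,4) via x @ 3.5406  # hit
  → r_3 = 3.5406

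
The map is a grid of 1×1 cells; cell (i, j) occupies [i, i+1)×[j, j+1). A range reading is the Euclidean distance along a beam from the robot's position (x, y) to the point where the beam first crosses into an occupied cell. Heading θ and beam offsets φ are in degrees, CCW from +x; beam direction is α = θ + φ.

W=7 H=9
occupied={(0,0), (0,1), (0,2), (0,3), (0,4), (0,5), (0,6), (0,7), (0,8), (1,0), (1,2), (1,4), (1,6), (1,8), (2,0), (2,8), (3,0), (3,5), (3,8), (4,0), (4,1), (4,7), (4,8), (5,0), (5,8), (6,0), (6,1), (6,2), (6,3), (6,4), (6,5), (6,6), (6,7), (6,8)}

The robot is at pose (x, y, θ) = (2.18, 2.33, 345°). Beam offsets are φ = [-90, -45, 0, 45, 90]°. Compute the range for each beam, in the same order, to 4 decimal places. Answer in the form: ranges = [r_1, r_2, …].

ranges = [1.3769, 1.5358, 1.8842, 4.4110, 3.1682]

beam 1: φ=-90°, α=255°
  dir = (cos 255°, sin 255°) = (-0.2588, -0.9659); from cell (2,2)
  next x-line at t=0.6955, next y-line at t=0.3416; Δt_x=3.8637, Δt_y=1.0353
    y: enter (2,1) at t=0.3416
    x: enter (1,1) at t=0.6955
    y: enter (1,0) at t=1.3769 ← occupied
  → r_1 = 1.3769
beam 2: φ=-45°, α=300°
  dir = (cos 300°, sin 300°) = (0.5000, -0.8660); from cell (2,2)
  next x-line at t=1.6400, next y-line at t=0.3811; Δt_x=2.0000, Δt_y=1.1547
    y: enter (2,1) at t=0.3811
    y: enter (2,0) at t=1.5358 ← occupied
  → r_2 = 1.5358
beam 3: φ=0°, α=345°
  dir = (cos 345°, sin 345°) = (0.9659, -0.2588); from cell (2,2)
  next x-line at t=0.8489, next y-line at t=1.2750; Δt_x=1.0353, Δt_y=3.8637
    x: enter (3,2) at t=0.8489
    y: enter (3,1) at t=1.2750
    x: enter (4,1) at t=1.8842 ← occupied
  → r_3 = 1.8842
beam 4: φ=45°, α=30°
  dir = (cos 30°, sin 30°) = (0.8660, 0.5000); from cell (2,2)
  next x-line at t=0.9469, next y-line at t=1.3400; Δt_x=1.1547, Δt_y=2.0000
    x: enter (3,2) at t=0.9469
    y: enter (3,3) at t=1.3400
    x: enter (4,3) at t=2.1016
    x: enter (5,3) at t=3.2563
    y: enter (5,4) at t=3.3400
    x: enter (6,4) at t=4.4110 ← occupied
  → r_4 = 4.4110
beam 5: φ=90°, α=75°
  dir = (cos 75°, sin 75°) = (0.2588, 0.9659); from cell (2,2)
  next x-line at t=3.1682, next y-line at t=0.6936; Δt_x=3.8637, Δt_y=1.0353
    y: enter (2,3) at t=0.6936
    y: enter (2,4) at t=1.7289
    y: enter (2,5) at t=2.7642
    x: enter (3,5) at t=3.1682 ← occupied
  → r_5 = 3.1682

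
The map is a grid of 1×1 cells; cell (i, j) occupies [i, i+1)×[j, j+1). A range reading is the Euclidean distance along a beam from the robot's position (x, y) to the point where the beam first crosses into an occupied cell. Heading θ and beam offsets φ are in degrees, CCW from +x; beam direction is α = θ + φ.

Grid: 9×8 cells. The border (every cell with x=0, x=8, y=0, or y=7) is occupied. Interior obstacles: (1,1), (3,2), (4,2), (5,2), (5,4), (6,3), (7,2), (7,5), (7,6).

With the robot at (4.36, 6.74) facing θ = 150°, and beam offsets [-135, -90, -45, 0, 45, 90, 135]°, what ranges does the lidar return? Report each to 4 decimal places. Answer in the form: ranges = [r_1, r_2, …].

ranges = [1.0046, 0.3002, 0.2692, 0.5200, 3.4785, 5.4733, 2.4728]

beam 1: φ=-135°, α=15°
  dir = (cos 15°, sin 15°) = (0.9659, 0.2588); from cell (4,6)
  next x-line at t=0.6626, next y-line at t=1.0046; Δt_x=1.0353, Δt_y=3.8637
    x: enter (5,6) at t=0.6626
    y: enter (5,7) at t=1.0046 ← occupied
  → r_1 = 1.0046
beam 2: φ=-90°, α=60°
  dir = (cos 60°, sin 60°) = (0.5000, 0.8660); from cell (4,6)
  next x-line at t=1.2800, next y-line at t=0.3002; Δt_x=2.0000, Δt_y=1.1547
    y: enter (4,7) at t=0.3002 ← occupied
  → r_2 = 0.3002
beam 3: φ=-45°, α=105°
  dir = (cos 105°, sin 105°) = (-0.2588, 0.9659); from cell (4,6)
  next x-line at t=1.3909, next y-line at t=0.2692; Δt_x=3.8637, Δt_y=1.0353
    y: enter (4,7) at t=0.2692 ← occupied
  → r_3 = 0.2692
beam 4: φ=0°, α=150°
  dir = (cos 150°, sin 150°) = (-0.8660, 0.5000); from cell (4,6)
  next x-line at t=0.4157, next y-line at t=0.5200; Δt_x=1.1547, Δt_y=2.0000
    x: enter (3,6) at t=0.4157
    y: enter (3,7) at t=0.5200 ← occupied
  → r_4 = 0.5200
beam 5: φ=45°, α=195°
  dir = (cos 195°, sin 195°) = (-0.9659, -0.2588); from cell (4,6)
  next x-line at t=0.3727, next y-line at t=2.8591; Δt_x=1.0353, Δt_y=3.8637
    x: enter (3,6) at t=0.3727
    x: enter (2,6) at t=1.4080
    x: enter (1,6) at t=2.4433
    y: enter (1,5) at t=2.8591
    x: enter (0,5) at t=3.4785 ← occupied
  → r_5 = 3.4785
beam 6: φ=90°, α=240°
  dir = (cos 240°, sin 240°) = (-0.5000, -0.8660); from cell (4,6)
  next x-line at t=0.7200, next y-line at t=0.8545; Δt_x=2.0000, Δt_y=1.1547
    x: enter (3,6) at t=0.7200
    y: enter (3,5) at t=0.8545
    y: enter (3,4) at t=2.0092
    x: enter (2,4) at t=2.7200
    y: enter (2,3) at t=3.1639
    y: enter (2,2) at t=4.3186
    x: enter (1,2) at t=4.7200
    y: enter (1,1) at t=5.4733 ← occupied
  → r_6 = 5.4733
beam 7: φ=135°, α=285°
  dir = (cos 285°, sin 285°) = (0.2588, -0.9659); from cell (4,6)
  next x-line at t=2.4728, next y-line at t=0.7661; Δt_x=3.8637, Δt_y=1.0353
    y: enter (4,5) at t=0.7661
    y: enter (4,4) at t=1.8014
    x: enter (5,4) at t=2.4728 ← occupied
  → r_7 = 2.4728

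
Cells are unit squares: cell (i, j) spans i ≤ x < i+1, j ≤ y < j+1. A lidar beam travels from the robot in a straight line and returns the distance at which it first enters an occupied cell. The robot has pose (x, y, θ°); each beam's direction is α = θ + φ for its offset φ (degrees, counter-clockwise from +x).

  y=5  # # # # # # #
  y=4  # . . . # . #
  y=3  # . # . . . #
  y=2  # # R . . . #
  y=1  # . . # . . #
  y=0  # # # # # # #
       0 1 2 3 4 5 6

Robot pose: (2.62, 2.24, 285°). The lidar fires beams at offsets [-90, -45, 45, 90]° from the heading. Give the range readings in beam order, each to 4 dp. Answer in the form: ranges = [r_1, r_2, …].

beam 1: φ=-90°, α=195°
  direction (-0.9659, -0.2588); cell (2,2); t to first gridline: x 0.6419, y 0.9273 (then +1.0353 / +3.8637)
    (1,2) via x @ 0.6419  # hit
  → r_1 = 0.6419
beam 2: φ=-45°, α=240°
  direction (-0.5000, -0.8660); cell (2,2); t to first gridline: x 1.2400, y 0.2771 (then +2.0000 / +1.1547)
    (2,1) via y @ 0.2771
    (1,1) via x @ 1.2400
    (1,0) via y @ 1.4318  # hit
  → r_2 = 1.4318
beam 3: φ=45°, α=330°
  direction (0.8660, -0.5000); cell (2,2); t to first gridline: x 0.4388, y 0.4800 (then +1.1547 / +2.0000)
    (3,2) via x @ 0.4388
    (3,1) via y @ 0.4800  # hit
  → r_3 = 0.4800
beam 4: φ=90°, α=15°
  direction (0.9659, 0.2588); cell (2,2); t to first gridline: x 0.3934, y 2.9364 (then +1.0353 / +3.8637)
    (3,2) via x @ 0.3934
    (4,2) via x @ 1.4287
    (5,2) via x @ 2.4640
    (5,3) via y @ 2.9364
    (6,3) via x @ 3.4992  # hit
  → r_4 = 3.4992

ranges = [0.6419, 1.4318, 0.4800, 3.4992]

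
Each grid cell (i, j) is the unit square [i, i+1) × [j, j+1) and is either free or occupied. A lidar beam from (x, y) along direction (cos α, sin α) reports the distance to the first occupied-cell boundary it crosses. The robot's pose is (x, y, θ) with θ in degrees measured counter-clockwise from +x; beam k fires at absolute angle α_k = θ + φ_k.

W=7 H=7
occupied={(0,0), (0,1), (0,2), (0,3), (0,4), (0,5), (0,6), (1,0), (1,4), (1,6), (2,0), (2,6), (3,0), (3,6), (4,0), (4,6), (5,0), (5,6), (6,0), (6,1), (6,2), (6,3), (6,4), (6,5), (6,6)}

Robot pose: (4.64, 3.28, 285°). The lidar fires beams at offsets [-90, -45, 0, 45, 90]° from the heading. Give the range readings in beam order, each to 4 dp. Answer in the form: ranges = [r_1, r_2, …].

beam 1: φ=-90°, α=195°
  direction (-0.9659, -0.2588); cell (4,3); t to first gridline: x 0.6626, y 1.0818 (then +1.0353 / +3.8637)
    (3,3) via x @ 0.6626
    (3,2) via y @ 1.0818
    (2,2) via x @ 1.6979
    (1,2) via x @ 2.7331
    (0,2) via x @ 3.7684  # hit
  → r_1 = 3.7684
beam 2: φ=-45°, α=240°
  direction (-0.5000, -0.8660); cell (4,3); t to first gridline: x 1.2800, y 0.3233 (then +2.0000 / +1.1547)
    (4,2) via y @ 0.3233
    (3,2) via x @ 1.2800
    (3,1) via y @ 1.4780
    (3,0) via y @ 2.6327  # hit
  → r_2 = 2.6327
beam 3: φ=0°, α=285°
  direction (0.2588, -0.9659); cell (4,3); t to first gridline: x 1.3909, y 0.2899 (then +3.8637 / +1.0353)
    (4,2) via y @ 0.2899
    (4,1) via y @ 1.3252
    (5,1) via x @ 1.3909
    (5,0) via y @ 2.3604  # hit
  → r_3 = 2.3604
beam 4: φ=45°, α=330°
  direction (0.8660, -0.5000); cell (4,3); t to first gridline: x 0.4157, y 0.5600 (then +1.1547 / +2.0000)
    (5,3) via x @ 0.4157
    (5,2) via y @ 0.5600
    (6,2) via x @ 1.5704  # hit
  → r_4 = 1.5704
beam 5: φ=90°, α=15°
  direction (0.9659, 0.2588); cell (4,3); t to first gridline: x 0.3727, y 2.7819 (then +1.0353 / +3.8637)
    (5,3) via x @ 0.3727
    (6,3) via x @ 1.4080  # hit
  → r_5 = 1.4080

ranges = [3.7684, 2.6327, 2.3604, 1.5704, 1.4080]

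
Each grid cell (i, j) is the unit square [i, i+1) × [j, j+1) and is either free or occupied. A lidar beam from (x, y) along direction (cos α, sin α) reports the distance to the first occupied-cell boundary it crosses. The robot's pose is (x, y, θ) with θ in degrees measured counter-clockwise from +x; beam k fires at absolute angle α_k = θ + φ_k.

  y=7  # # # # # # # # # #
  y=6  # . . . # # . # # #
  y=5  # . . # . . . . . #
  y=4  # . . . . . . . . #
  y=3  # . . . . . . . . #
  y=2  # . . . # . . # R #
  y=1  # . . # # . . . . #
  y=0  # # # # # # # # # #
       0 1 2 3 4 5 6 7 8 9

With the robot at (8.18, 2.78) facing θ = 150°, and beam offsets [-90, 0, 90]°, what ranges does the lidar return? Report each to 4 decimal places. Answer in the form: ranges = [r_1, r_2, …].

ranges = [1.6400, 0.2078, 0.3600]

beam 1: φ=-90°, α=60°
  cosα=0.5000 sinα=0.8660 | (8,2) | tMaxX 1.6400 tMaxY 0.2540 | tΔX 2.0000 tΔY 1.1547
    t=0.2540 [y] (8,3)
    t=1.4087 [y] (8,4)
    t=1.6400 [x] (9,4) — stop
  → r_1 = 1.6400
beam 2: φ=0°, α=150°
  cosα=-0.8660 sinα=0.5000 | (8,2) | tMaxX 0.2078 tMaxY 0.4400 | tΔX 1.1547 tΔY 2.0000
    t=0.2078 [x] (7,2) — stop
  → r_2 = 0.2078
beam 3: φ=90°, α=240°
  cosα=-0.5000 sinα=-0.8660 | (8,2) | tMaxX 0.3600 tMaxY 0.9007 | tΔX 2.0000 tΔY 1.1547
    t=0.3600 [x] (7,2) — stop
  → r_3 = 0.3600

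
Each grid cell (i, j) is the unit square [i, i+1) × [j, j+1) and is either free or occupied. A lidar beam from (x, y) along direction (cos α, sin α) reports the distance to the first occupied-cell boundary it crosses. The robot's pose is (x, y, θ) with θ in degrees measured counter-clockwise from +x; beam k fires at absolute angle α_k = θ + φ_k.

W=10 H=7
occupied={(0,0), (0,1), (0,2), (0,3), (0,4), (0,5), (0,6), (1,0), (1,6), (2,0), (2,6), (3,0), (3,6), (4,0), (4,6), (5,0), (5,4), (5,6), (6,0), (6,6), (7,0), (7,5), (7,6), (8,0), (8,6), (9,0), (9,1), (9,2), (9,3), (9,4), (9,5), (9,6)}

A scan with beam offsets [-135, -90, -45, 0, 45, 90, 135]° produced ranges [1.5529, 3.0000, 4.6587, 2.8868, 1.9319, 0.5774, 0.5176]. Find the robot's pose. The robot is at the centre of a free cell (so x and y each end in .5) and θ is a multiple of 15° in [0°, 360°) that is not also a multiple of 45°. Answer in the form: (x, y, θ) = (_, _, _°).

The pose lattice has 38·16 = 608 candidates. Test each by forward raycasting.
  (1.5, 2.5, 60°): beam 3 = 7.7646 ≠ 4.6587 ✗
  (4.5, 5.5, 285°): beam 1 = 1.0000 ≠ 1.5529 ✗
  (7.5, 4.5, 105°): beam 1 = 1.7321 ≠ 1.5529 ✗
  …
  (2.5, 5.5, 330°): r_1=1.5529, r_2=3.0000, r_3=4.6587, r_4=2.8868, r_5=1.9319, r_6=0.5774, r_7=0.5176 — all match ✓
No second candidate reproduces the full scan.

(x, y, θ) = (2.5, 5.5, 330°)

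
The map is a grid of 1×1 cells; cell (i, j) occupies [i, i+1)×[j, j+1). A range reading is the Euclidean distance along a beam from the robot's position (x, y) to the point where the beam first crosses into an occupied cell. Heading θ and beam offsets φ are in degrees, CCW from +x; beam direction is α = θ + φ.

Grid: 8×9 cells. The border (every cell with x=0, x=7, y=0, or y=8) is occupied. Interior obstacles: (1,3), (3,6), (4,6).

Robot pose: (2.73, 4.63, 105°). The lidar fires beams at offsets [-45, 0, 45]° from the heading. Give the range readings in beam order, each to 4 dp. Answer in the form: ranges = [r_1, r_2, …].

ranges = [1.5819, 3.4889, 1.9976]

beam 1: φ=-45°, α=60°
  d=(0.5000,0.8660)  start (2,4)  tX=0.5400 tY=0.4272  stride 1/|dx|=2.0000 1/|dy|=1.1547
    cross y-line → (2,5), t=0.4272
    cross x-line → (3,5), t=0.5400
    cross y-line → (3,6), t=1.5819 (wall)
  → r_1 = 1.5819
beam 2: φ=0°, α=105°
  d=(-0.2588,0.9659)  start (2,4)  tX=2.8205 tY=0.3831  stride 1/|dx|=3.8637 1/|dy|=1.0353
    cross y-line → (2,5), t=0.3831
    cross y-line → (2,6), t=1.4183
    cross y-line → (2,7), t=2.4536
    cross x-line → (1,7), t=2.8205
    cross y-line → (1,8), t=3.4889 (wall)
  → r_2 = 3.4889
beam 3: φ=45°, α=150°
  d=(-0.8660,0.5000)  start (2,4)  tX=0.8429 tY=0.7400  stride 1/|dx|=1.1547 1/|dy|=2.0000
    cross y-line → (2,5), t=0.7400
    cross x-line → (1,5), t=0.8429
    cross x-line → (0,5), t=1.9976 (wall)
  → r_3 = 1.9976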